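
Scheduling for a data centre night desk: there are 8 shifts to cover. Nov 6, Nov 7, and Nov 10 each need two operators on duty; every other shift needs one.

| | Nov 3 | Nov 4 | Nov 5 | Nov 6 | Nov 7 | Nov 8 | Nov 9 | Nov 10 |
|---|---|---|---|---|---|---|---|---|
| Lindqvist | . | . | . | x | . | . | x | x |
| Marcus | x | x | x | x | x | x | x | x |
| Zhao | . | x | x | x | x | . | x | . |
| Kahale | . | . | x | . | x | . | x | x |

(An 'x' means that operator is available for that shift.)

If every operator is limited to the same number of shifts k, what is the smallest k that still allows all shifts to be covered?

3

With 4 operators and 11 worker-slots to fill, someone must work at least ⌈11/4⌉ = 3 shifts, so k ≥ 3.
k = 3 works: Nov 3→Marcus, Nov 4→Marcus, Nov 5→Zhao, Nov 6→Lindqvist+Zhao, Nov 7→Zhao+Kahale, Nov 8→Marcus, Nov 9→Lindqvist, Nov 10→Lindqvist+Kahale.
Loads: Lindqvist 3, Marcus 3, Zhao 3, Kahale 2 — all ≤ 3.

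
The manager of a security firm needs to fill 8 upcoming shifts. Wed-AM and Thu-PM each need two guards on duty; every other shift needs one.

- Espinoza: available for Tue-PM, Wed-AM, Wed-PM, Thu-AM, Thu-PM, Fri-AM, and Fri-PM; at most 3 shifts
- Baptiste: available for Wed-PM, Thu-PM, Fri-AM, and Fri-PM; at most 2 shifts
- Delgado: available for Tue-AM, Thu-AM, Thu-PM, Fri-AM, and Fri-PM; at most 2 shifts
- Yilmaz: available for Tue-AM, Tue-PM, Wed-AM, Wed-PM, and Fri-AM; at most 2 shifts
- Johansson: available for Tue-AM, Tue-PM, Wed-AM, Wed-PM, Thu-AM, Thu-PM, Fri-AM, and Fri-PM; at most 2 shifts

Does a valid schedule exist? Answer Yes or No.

Yes

One valid schedule: Tue-AM→Delgado, Tue-PM→Espinoza, Wed-AM→Espinoza+Yilmaz, Wed-PM→Baptiste, Thu-AM→Espinoza, Thu-PM→Delgado+Johansson, Fri-AM→Yilmaz, Fri-PM→Baptiste.
Loads: Espinoza 3/3, Baptiste 2/2, Delgado 2/2, Yilmaz 2/2, Johansson 1/2 — all within limits.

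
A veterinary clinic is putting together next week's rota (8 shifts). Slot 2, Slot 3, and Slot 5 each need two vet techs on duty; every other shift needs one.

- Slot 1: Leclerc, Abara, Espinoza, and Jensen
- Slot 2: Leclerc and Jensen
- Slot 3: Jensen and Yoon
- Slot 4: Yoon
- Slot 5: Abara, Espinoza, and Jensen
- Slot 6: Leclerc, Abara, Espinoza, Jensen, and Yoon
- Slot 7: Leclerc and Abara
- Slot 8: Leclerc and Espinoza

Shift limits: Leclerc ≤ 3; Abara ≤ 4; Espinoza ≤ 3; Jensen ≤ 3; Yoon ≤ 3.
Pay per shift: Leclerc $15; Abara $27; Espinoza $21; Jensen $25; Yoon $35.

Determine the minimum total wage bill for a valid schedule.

$253

Slot 2 can only be covered by Leclerc and Jensen, so that assignment is forced.
Slot 3 can only be covered by Jensen and Yoon, so that assignment is forced.
Slot 4 can only be covered by Yoon, so that assignment is forced.
Picking the cheapest available vet tech for each shift independently would cost $241, but that ignores the shift limits.
An optimal schedule: Slot 1→Espinoza, Slot 2→Leclerc+Jensen, Slot 3→Jensen+Yoon, Slot 4→Yoon, Slot 5→Espinoza+Jensen, Slot 6→Espinoza, Slot 7→Leclerc, Slot 8→Leclerc.
Total: 21 + 15 + 25 + 25 + 35 + 35 + 21 + 25 + 21 + 15 + 15 = $253.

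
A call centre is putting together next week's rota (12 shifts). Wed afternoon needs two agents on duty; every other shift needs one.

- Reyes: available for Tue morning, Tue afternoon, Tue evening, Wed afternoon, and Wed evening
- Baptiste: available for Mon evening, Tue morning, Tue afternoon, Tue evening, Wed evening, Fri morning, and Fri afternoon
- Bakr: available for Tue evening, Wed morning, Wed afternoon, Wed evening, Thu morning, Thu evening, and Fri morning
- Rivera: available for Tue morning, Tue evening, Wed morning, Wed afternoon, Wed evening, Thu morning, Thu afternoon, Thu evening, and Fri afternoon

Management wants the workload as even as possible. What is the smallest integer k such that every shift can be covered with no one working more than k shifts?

With 4 agents and 13 worker-slots to fill, someone must work at least ⌈13/4⌉ = 4 shifts, so k ≥ 4.
k = 4 works: Mon evening→Baptiste, Tue morning→Reyes, Tue afternoon→Reyes, Tue evening→Reyes, Wed morning→Bakr, Wed afternoon→Reyes+Bakr, Wed evening→Baptiste, Thu morning→Bakr, Thu afternoon→Rivera, Thu evening→Bakr, Fri morning→Baptiste, Fri afternoon→Baptiste.
Loads: Reyes 4, Baptiste 4, Bakr 4, Rivera 1 — all ≤ 4.

4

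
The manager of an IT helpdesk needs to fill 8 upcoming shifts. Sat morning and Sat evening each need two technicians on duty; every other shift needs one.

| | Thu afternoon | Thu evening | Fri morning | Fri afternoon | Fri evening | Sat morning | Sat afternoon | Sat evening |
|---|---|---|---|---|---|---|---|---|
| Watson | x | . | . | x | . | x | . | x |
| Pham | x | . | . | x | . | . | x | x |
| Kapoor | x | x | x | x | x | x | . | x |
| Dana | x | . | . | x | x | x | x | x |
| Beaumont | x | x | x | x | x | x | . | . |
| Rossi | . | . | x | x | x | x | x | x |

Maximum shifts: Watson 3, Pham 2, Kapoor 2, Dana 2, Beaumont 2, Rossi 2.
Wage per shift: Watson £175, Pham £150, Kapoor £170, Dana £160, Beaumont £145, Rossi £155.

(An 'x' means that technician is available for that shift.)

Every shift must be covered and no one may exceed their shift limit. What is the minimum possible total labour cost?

£1560

Picking the cheapest available technician for each shift independently would cost £1480, but that ignores the shift limits.
An optimal schedule: Thu afternoon→Pham, Thu evening→Beaumont, Fri morning→Beaumont, Fri afternoon→Rossi, Fri evening→Rossi, Sat morning→Dana+Kapoor, Sat afternoon→Pham, Sat evening→Dana+Kapoor.
Total: 150 + 145 + 145 + 155 + 155 + 160 + 170 + 150 + 160 + 170 = £1560.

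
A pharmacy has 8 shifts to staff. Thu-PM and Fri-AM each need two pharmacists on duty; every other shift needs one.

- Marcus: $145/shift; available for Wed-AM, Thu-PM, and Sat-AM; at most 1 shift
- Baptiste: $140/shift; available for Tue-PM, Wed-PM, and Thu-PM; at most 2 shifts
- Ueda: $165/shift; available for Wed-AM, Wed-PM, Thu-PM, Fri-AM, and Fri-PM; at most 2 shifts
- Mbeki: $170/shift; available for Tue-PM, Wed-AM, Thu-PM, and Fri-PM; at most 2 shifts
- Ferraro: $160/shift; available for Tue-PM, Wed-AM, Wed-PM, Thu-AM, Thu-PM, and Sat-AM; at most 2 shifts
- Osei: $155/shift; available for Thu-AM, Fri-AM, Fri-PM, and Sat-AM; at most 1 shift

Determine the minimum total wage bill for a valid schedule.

$1570

Fri-AM can only be covered by Ueda and Osei, so that assignment is forced.
Picking the cheapest available pharmacist for each shift independently would cost $1485, but that ignores the shift limits.
An optimal schedule: Tue-PM→Baptiste, Wed-AM→Mbeki, Wed-PM→Baptiste, Thu-AM→Ferraro, Thu-PM→Mbeki+Ferraro, Fri-AM→Ueda+Osei, Fri-PM→Ueda, Sat-AM→Marcus.
Total: 140 + 170 + 140 + 160 + 170 + 160 + 165 + 155 + 165 + 145 = $1570.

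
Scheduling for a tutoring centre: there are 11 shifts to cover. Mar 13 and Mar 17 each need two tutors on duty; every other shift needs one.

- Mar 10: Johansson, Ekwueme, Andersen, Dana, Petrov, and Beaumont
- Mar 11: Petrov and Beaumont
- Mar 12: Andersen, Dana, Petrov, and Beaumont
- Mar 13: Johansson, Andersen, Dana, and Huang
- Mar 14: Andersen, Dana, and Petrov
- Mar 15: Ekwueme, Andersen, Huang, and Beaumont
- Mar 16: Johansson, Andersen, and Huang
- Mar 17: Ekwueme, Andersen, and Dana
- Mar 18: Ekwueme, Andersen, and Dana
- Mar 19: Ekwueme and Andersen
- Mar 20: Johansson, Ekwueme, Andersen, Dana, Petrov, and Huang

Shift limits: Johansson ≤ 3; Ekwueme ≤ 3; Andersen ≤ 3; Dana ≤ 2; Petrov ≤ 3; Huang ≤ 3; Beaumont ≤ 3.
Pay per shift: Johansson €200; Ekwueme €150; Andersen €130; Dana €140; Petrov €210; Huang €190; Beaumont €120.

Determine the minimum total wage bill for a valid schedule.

Picking the cheapest available tutor for each shift independently would cost €1670, but that ignores the shift limits.
An optimal schedule: Mar 10→Ekwueme, Mar 11→Beaumont, Mar 12→Beaumont, Mar 13→Dana+Huang, Mar 14→Andersen, Mar 15→Beaumont, Mar 16→Andersen, Mar 17→Dana+Ekwueme, Mar 18→Ekwueme, Mar 19→Andersen, Mar 20→Huang.
Total: 150 + 120 + 120 + 140 + 190 + 130 + 120 + 130 + 140 + 150 + 150 + 130 + 190 = €1860.

€1860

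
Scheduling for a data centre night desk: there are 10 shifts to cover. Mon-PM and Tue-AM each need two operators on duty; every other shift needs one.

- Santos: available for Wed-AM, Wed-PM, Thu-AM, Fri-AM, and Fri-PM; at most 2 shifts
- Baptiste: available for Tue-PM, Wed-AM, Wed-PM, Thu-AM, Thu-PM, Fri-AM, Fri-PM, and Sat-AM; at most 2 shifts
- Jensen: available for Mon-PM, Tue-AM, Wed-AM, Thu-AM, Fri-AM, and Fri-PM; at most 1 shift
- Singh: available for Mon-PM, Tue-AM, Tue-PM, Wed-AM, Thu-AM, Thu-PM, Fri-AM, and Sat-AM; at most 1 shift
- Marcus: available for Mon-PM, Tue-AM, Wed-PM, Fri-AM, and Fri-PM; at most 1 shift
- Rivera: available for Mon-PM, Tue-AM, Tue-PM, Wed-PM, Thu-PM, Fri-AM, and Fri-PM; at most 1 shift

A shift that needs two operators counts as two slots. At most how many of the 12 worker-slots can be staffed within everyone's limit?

Total capacity across all operators is 2+2+1+1+1+1 = 8, and 12 slots are needed, so at most 8 can be filled.
An assignment achieving 8: Mon-PM→Jensen+Marcus, Tue-AM→Rivera, Tue-PM→Baptiste, Wed-AM→Santos, Wed-PM→Santos, Thu-PM→Singh, Sat-AM→Baptiste.
Loads: Santos 2/2, Baptiste 2/2, Jensen 1/1, Singh 1/1, Marcus 1/1, Rivera 1/1.

8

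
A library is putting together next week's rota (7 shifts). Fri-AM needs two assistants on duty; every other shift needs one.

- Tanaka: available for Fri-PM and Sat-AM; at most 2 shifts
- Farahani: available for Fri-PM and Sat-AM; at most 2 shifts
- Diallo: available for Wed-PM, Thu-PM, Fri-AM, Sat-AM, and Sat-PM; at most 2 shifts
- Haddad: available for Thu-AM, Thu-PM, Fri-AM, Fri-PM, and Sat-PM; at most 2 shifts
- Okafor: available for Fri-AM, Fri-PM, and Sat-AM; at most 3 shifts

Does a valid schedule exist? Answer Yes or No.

Total capacity is 11 and 8 slots are needed, so capacity alone doesn't rule it out.
Shifts {Wed-PM, Thu-AM, Thu-PM, Fri-AM, Sat-PM} need 6 worker-slots in total, but the assistants available for any of those shifts (Diallo, Haddad, and Okafor) can supply at most 5 among them. So no valid schedule exists.

No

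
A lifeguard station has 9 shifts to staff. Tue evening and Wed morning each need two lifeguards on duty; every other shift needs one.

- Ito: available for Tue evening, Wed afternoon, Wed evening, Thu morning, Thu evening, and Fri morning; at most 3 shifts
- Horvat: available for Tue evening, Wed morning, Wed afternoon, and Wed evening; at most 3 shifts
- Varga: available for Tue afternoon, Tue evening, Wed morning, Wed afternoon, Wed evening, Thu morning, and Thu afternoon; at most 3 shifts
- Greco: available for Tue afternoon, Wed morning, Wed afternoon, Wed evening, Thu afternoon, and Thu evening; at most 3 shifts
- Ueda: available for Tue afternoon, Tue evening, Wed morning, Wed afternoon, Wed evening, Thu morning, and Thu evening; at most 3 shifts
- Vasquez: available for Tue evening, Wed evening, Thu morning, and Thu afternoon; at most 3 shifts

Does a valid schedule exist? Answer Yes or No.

Fri morning can only be covered by Ito, so that assignment is forced.
One valid schedule: Tue afternoon→Varga, Tue evening→Ueda+Vasquez, Wed morning→Horvat+Varga, Wed afternoon→Horvat, Wed evening→Horvat, Thu morning→Ito, Thu afternoon→Varga, Thu evening→Ito, Fri morning→Ito.
Loads: Ito 3/3, Horvat 3/3, Varga 3/3, Greco 0/3, Ueda 1/3, Vasquez 1/3 — all within limits.

Yes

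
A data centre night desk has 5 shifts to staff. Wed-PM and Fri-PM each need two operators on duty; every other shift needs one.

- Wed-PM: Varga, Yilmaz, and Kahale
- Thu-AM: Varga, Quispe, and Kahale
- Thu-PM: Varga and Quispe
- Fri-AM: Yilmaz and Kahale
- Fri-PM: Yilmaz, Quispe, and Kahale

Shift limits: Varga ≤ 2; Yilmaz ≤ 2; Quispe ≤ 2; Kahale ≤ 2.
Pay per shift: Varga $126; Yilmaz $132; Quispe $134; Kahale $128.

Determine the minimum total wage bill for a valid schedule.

$906

Picking the cheapest available operator for each shift independently would cost $894, but that ignores the shift limits.
An optimal schedule: Wed-PM→Varga+Yilmaz, Thu-AM→Kahale, Thu-PM→Varga, Fri-AM→Kahale, Fri-PM→Yilmaz+Quispe.
Total: 126 + 132 + 128 + 126 + 128 + 132 + 134 = $906.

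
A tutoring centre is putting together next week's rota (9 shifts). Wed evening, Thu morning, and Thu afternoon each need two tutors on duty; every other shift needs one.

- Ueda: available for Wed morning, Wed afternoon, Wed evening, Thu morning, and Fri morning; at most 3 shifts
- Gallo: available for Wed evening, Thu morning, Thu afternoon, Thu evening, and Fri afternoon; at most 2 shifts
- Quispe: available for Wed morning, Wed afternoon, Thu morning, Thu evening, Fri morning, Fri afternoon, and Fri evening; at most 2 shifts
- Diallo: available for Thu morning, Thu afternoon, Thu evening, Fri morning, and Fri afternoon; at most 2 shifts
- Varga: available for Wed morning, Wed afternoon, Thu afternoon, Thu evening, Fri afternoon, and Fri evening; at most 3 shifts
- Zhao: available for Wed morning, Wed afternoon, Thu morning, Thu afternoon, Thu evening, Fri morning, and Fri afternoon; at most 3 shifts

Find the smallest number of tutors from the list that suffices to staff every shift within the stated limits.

12 slots to fill and no one can take more than 3, so at least ⌈12/3⌉ = 4 tutors are needed.
Any 4 tutors together have capacity at most 3+3+3+2 = 11 < 12 slots, so 4 can never suffice.
Ueda, Gallo, Quispe, Diallo, and Varga alone can cover everything: Wed morning→Ueda, Wed afternoon→Ueda, Wed evening→Ueda+Gallo, Thu morning→Quispe+Diallo, Thu afternoon→Gallo+Varga, Thu evening→Varga, Fri morning→Diallo, Fri afternoon→Varga, Fri evening→Quispe.

5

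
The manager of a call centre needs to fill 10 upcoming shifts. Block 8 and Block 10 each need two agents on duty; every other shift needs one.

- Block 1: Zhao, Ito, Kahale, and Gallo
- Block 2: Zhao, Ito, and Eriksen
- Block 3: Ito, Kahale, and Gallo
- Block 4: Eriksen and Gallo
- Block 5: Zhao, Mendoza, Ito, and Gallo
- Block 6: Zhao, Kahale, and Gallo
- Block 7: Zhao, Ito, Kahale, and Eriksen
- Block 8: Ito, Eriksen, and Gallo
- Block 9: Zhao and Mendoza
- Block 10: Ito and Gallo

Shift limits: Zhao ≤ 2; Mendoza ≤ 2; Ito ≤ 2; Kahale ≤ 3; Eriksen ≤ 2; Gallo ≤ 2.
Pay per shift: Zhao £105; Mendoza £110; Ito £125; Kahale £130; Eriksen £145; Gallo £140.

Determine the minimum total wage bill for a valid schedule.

£1495

Block 10 can only be covered by Ito and Gallo, so that assignment is forced.
Picking the cheapest available agent for each shift independently would cost £1425, but that ignores the shift limits.
An optimal schedule: Block 1→Kahale, Block 2→Zhao, Block 3→Kahale, Block 4→Gallo, Block 5→Mendoza, Block 6→Zhao, Block 7→Kahale, Block 8→Ito+Eriksen, Block 9→Mendoza, Block 10→Ito+Gallo.
Total: 130 + 105 + 130 + 140 + 110 + 105 + 130 + 125 + 145 + 110 + 125 + 140 = £1495.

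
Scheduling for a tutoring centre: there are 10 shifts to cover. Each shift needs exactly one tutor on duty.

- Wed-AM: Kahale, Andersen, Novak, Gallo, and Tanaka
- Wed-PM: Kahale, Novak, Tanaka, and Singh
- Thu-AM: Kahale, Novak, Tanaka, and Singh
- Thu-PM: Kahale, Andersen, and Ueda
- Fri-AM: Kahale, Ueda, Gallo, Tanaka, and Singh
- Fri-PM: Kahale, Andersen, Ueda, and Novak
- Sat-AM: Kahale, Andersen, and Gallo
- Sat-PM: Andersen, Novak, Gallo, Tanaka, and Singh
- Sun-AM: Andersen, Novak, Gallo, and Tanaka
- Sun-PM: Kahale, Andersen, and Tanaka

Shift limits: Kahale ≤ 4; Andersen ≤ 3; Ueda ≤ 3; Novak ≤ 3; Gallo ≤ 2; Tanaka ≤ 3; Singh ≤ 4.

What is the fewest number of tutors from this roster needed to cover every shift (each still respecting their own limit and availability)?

10 slots to fill and no one can take more than 4, so at least ⌈10/4⌉ = 3 tutors are needed.
Kahale, Andersen, and Ueda alone can cover everything: Wed-AM→Kahale, Wed-PM→Kahale, Thu-AM→Kahale, Thu-PM→Ueda, Fri-AM→Ueda, Fri-PM→Ueda, Sat-AM→Kahale, Sat-PM→Andersen, Sun-AM→Andersen, Sun-PM→Andersen.

3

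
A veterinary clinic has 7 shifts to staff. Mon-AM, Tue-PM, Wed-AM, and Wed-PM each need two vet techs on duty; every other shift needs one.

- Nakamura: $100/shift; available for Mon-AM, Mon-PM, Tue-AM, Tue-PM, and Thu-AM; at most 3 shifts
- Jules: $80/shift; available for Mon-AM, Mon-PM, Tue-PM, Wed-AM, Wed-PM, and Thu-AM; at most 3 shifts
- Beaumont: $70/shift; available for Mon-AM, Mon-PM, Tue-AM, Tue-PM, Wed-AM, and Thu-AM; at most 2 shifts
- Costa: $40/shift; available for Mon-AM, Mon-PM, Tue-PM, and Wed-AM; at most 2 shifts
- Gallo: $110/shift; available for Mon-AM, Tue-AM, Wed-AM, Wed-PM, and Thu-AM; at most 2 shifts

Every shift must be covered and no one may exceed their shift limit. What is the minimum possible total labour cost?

Wed-PM can only be covered by Jules and Gallo, so that assignment is forced.
Picking the cheapest available vet tech for each shift independently would cost $700, but that ignores the shift limits.
An optimal schedule: Mon-AM→Jules+Nakamura, Mon-PM→Costa, Tue-AM→Beaumont, Tue-PM→Costa+Nakamura, Wed-AM→Beaumont+Jules, Wed-PM→Jules+Gallo, Thu-AM→Nakamura.
Total: 80 + 100 + 40 + 70 + 40 + 100 + 70 + 80 + 80 + 110 + 100 = $870.

$870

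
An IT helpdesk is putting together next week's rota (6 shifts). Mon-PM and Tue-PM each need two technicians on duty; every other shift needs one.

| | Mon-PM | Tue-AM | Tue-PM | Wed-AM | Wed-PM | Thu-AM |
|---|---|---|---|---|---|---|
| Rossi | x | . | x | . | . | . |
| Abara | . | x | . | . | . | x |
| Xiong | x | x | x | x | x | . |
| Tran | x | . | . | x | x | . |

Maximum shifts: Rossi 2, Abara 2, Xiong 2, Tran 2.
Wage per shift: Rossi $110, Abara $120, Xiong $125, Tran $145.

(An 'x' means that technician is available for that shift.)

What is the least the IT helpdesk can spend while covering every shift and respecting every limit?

Tue-PM can only be covered by Rossi and Xiong, so that assignment is forced.
Thu-AM can only be covered by Abara, so that assignment is forced.
Picking the cheapest available technician for each shift independently would cost $960, but that ignores the shift limits.
An optimal schedule: Mon-PM→Rossi+Tran, Tue-AM→Abara, Tue-PM→Rossi+Xiong, Wed-AM→Xiong, Wed-PM→Tran, Thu-AM→Abara.
Total: 110 + 145 + 120 + 110 + 125 + 125 + 145 + 120 = $1000.

$1000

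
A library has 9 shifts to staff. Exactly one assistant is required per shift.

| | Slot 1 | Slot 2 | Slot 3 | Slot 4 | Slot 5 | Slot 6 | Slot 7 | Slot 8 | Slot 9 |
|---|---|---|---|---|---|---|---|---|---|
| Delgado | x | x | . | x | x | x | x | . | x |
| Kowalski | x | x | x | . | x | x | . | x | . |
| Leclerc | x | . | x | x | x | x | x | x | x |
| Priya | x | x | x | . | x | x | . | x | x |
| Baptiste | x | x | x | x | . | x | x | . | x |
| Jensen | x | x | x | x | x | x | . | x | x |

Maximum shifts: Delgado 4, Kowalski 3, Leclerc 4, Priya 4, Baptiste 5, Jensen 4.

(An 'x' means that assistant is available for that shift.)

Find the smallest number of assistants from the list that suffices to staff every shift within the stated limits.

9 slots to fill and no one can take more than 5, so at least ⌈9/5⌉ = 2 assistants are needed.
Leclerc and Baptiste alone can cover everything: Slot 1→Leclerc, Slot 2→Baptiste, Slot 3→Leclerc, Slot 4→Baptiste, Slot 5→Leclerc, Slot 6→Baptiste, Slot 7→Baptiste, Slot 8→Leclerc, Slot 9→Baptiste.

2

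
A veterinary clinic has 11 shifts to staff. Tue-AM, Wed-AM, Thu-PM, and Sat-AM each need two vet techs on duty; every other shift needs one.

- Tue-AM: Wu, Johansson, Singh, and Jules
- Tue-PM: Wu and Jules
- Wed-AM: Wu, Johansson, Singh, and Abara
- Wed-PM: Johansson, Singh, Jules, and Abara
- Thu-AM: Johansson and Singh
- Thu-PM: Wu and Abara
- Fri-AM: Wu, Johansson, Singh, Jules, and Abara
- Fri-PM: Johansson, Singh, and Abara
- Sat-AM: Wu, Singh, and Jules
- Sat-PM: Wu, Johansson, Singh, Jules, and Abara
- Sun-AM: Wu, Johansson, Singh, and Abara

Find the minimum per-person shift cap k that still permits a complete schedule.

3

With 5 vet techs and 15 worker-slots to fill, someone must work at least ⌈15/5⌉ = 3 shifts, so k ≥ 3.
k = 3 works: Tue-AM→Singh+Jules, Tue-PM→Wu, Wed-AM→Singh+Abara, Wed-PM→Johansson, Thu-AM→Johansson, Thu-PM→Wu+Abara, Fri-AM→Jules, Fri-PM→Johansson, Sat-AM→Wu+Singh, Sat-PM→Jules, Sun-AM→Abara.
Loads: Wu 3, Johansson 3, Singh 3, Jules 3, Abara 3 — all ≤ 3.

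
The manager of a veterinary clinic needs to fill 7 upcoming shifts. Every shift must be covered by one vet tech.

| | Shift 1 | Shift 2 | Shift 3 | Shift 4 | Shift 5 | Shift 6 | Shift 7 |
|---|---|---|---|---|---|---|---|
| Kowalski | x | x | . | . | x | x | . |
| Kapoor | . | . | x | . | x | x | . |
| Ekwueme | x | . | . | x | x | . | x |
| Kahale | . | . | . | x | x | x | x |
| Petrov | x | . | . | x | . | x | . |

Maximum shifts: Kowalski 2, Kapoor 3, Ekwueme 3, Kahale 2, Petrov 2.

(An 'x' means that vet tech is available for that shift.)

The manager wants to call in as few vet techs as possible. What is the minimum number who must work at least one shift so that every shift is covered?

7 slots to fill and no one can take more than 3, so at least ⌈7/3⌉ = 3 vet techs are needed.
Kowalski, Kapoor, and Ekwueme alone can cover everything: Shift 1→Kowalski, Shift 2→Kowalski, Shift 3→Kapoor, Shift 4→Ekwueme, Shift 5→Kapoor, Shift 6→Kapoor, Shift 7→Ekwueme.

3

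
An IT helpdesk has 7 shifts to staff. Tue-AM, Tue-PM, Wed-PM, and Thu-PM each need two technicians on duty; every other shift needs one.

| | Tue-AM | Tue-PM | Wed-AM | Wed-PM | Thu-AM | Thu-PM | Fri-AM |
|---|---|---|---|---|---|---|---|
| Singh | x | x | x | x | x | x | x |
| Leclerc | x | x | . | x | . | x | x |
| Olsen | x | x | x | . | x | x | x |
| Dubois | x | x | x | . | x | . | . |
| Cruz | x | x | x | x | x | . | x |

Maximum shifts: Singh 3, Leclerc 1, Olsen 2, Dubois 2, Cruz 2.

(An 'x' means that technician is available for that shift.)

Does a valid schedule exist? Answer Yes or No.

No

Total capacity is 3+1+2+2+2 = 10 but 11 worker-slots are needed — infeasible.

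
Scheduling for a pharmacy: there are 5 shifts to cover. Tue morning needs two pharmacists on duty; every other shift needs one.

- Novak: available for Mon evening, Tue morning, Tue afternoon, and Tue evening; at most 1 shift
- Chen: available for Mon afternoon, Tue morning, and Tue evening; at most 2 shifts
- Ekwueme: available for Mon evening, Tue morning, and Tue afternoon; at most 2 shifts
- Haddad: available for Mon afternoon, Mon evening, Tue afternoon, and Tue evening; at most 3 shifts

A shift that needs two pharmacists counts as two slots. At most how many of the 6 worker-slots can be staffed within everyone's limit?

6

Total capacity across all pharmacists is 1+2+2+3 = 8, and 6 slots are needed, so at most 6 can be filled.
An assignment achieving 6: Mon afternoon→Chen, Mon evening→Novak, Tue morning→Chen+Ekwueme, Tue afternoon→Ekwueme, Tue evening→Haddad.
Loads: Novak 1/1, Chen 2/2, Ekwueme 2/2, Haddad 1/3.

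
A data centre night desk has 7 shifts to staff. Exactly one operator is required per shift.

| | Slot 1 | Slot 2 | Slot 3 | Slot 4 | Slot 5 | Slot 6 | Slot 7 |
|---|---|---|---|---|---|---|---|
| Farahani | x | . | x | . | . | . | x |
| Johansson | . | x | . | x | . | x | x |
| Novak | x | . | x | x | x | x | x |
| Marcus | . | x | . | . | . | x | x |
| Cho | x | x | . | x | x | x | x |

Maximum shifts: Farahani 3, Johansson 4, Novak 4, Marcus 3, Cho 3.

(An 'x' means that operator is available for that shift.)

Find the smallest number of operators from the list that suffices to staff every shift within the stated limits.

7 slots to fill and no one can take more than 4, so at least ⌈7/4⌉ = 2 operators are needed.
Johansson and Novak alone can cover everything: Slot 1→Novak, Slot 2→Johansson, Slot 3→Novak, Slot 4→Johansson, Slot 5→Novak, Slot 6→Johansson, Slot 7→Johansson.

2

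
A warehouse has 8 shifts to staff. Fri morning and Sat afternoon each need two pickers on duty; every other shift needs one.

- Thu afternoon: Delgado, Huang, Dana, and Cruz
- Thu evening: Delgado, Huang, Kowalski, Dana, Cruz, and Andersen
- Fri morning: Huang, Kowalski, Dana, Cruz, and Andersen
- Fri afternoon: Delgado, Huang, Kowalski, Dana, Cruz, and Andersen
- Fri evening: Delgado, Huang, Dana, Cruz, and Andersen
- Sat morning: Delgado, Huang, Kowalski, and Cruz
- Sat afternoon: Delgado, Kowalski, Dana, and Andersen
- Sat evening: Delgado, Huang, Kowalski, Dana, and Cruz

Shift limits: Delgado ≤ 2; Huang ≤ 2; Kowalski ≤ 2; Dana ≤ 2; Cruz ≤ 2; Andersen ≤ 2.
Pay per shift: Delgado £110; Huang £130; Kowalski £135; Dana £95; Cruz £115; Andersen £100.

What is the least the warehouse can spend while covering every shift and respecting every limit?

£1100

Picking the cheapest available picker for each shift independently would cost £975, but that ignores the shift limits.
An optimal schedule: Thu afternoon→Dana, Thu evening→Andersen, Fri morning→Cruz+Huang, Fri afternoon→Huang, Fri evening→Dana, Sat morning→Delgado, Sat afternoon→Andersen+Delgado, Sat evening→Cruz.
Total: 95 + 100 + 115 + 130 + 130 + 95 + 110 + 100 + 110 + 115 = £1100.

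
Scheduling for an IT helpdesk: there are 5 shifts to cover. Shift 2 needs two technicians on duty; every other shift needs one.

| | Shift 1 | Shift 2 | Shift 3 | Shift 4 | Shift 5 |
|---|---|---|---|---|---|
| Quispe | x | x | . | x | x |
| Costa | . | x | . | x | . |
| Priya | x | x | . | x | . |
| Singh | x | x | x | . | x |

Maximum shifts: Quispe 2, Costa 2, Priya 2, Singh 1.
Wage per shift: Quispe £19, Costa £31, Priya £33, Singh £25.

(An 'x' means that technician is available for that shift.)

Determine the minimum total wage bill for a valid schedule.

£158

Shift 3 can only be covered by Singh, so that assignment is forced.
Picking the cheapest available technician for each shift independently would cost £126, but that ignores the shift limits.
An optimal schedule: Shift 1→Quispe, Shift 2→Costa+Priya, Shift 3→Singh, Shift 4→Costa, Shift 5→Quispe.
Total: 19 + 31 + 33 + 25 + 31 + 19 = £158.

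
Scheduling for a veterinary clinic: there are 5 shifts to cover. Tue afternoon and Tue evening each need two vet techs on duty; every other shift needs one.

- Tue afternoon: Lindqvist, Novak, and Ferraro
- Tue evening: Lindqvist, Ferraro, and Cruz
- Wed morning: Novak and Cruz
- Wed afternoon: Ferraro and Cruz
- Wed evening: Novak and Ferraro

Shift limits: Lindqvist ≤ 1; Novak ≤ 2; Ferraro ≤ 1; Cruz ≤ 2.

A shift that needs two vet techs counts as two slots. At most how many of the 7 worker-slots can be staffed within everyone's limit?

Total capacity across all vet techs is 1+2+1+2 = 6, and 7 slots are needed, so at most 6 can be filled.
An assignment achieving 6: Tue afternoon→Lindqvist+Ferraro, Tue evening→Cruz, Wed morning→Novak, Wed afternoon→Cruz, Wed evening→Novak.
Loads: Lindqvist 1/1, Novak 2/2, Ferraro 1/1, Cruz 2/2.

6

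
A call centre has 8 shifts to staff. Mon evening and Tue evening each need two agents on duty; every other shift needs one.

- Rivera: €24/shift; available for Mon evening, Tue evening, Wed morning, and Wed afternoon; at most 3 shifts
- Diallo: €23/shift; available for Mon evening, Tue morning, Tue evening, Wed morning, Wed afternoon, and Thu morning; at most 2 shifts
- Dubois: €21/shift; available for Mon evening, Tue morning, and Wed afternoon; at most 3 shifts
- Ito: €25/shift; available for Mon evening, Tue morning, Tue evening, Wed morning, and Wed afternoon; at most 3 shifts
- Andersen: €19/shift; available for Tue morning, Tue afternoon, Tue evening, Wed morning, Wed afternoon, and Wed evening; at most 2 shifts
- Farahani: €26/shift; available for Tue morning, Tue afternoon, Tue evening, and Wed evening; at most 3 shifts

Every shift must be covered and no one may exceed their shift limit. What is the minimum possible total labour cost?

Thu morning can only be covered by Diallo, so that assignment is forced.
Picking the cheapest available agent for each shift independently would cost €204, but that ignores the shift limits.
An optimal schedule: Mon evening→Dubois+Rivera, Tue morning→Dubois, Tue afternoon→Andersen, Tue evening→Diallo+Rivera, Wed morning→Rivera, Wed afternoon→Dubois, Wed evening→Andersen, Thu morning→Diallo.
Total: 21 + 24 + 21 + 19 + 23 + 24 + 24 + 21 + 19 + 23 = €219.

€219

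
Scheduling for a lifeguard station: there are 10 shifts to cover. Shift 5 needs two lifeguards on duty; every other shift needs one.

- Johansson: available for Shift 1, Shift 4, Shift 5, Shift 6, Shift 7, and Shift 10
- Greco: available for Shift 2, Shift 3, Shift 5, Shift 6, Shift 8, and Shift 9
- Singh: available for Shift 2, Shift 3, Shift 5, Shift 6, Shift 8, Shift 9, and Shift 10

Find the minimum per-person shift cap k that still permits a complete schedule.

4

With 3 lifeguards and 11 worker-slots to fill, someone must work at least ⌈11/3⌉ = 4 shifts, so k ≥ 4.
k = 4 works: Shift 1→Johansson, Shift 2→Greco, Shift 3→Greco, Shift 4→Johansson, Shift 5→Johansson+Singh, Shift 6→Singh, Shift 7→Johansson, Shift 8→Greco, Shift 9→Greco, Shift 10→Singh.
Loads: Johansson 4, Greco 4, Singh 3 — all ≤ 4.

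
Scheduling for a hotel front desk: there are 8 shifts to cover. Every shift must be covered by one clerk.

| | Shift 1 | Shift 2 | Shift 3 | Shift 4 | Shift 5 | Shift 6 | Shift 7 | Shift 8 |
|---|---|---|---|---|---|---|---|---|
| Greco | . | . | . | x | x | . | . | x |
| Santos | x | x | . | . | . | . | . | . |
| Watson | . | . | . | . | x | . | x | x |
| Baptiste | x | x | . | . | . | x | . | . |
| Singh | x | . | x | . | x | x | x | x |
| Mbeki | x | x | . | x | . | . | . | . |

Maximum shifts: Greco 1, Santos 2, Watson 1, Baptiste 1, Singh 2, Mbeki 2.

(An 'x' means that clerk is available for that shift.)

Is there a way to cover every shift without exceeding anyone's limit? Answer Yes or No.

Yes

Shift 3 can only be covered by Singh, so that assignment is forced.
One valid schedule: Shift 1→Santos, Shift 2→Santos, Shift 3→Singh, Shift 4→Mbeki, Shift 5→Greco, Shift 6→Baptiste, Shift 7→Watson, Shift 8→Singh.
Loads: Greco 1/1, Santos 2/2, Watson 1/1, Baptiste 1/1, Singh 2/2, Mbeki 1/2 — all within limits.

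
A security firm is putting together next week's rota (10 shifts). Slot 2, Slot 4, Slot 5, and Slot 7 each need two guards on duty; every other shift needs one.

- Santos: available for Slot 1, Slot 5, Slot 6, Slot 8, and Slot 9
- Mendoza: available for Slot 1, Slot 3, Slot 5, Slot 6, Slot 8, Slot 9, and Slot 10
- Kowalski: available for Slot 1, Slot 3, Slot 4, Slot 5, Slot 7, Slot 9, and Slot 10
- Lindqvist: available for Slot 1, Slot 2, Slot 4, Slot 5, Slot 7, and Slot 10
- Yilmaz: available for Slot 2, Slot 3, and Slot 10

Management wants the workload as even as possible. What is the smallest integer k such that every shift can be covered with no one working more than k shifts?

3

With 5 guards and 14 worker-slots to fill, someone must work at least ⌈14/5⌉ = 3 shifts, so k ≥ 3.
k = 3 works: Slot 1→Mendoza, Slot 2→Lindqvist+Yilmaz, Slot 3→Mendoza, Slot 4→Kowalski+Lindqvist, Slot 5→Mendoza+Kowalski, Slot 6→Santos, Slot 7→Kowalski+Lindqvist, Slot 8→Santos, Slot 9→Santos, Slot 10→Yilmaz.
Loads: Santos 3, Mendoza 3, Kowalski 3, Lindqvist 3, Yilmaz 2 — all ≤ 3.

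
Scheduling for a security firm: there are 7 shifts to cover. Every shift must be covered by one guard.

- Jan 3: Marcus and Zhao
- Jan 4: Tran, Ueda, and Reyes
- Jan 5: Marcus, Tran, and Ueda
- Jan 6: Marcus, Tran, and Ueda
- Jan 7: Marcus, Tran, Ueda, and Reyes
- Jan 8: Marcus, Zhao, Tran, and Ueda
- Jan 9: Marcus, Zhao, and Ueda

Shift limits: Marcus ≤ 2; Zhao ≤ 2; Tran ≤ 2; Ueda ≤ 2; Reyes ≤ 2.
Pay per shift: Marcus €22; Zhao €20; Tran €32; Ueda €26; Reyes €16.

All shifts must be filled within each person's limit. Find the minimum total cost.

€142

Picking the cheapest available guard for each shift independently would cost €136, but that ignores the shift limits.
An optimal schedule: Jan 3→Zhao, Jan 4→Reyes, Jan 5→Marcus, Jan 6→Marcus, Jan 7→Reyes, Jan 8→Ueda, Jan 9→Zhao.
Total: 20 + 16 + 22 + 22 + 16 + 26 + 20 = €142.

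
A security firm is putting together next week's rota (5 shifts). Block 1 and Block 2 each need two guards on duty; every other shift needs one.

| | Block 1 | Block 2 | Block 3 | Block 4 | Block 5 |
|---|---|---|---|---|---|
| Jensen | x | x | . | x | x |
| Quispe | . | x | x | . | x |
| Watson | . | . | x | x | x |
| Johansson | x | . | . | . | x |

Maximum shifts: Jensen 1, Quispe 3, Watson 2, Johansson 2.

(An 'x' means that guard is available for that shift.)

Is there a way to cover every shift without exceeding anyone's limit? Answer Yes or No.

Total capacity is 8 and 7 slots are needed, so capacity alone doesn't rule it out.
Shifts {Block 1, Block 2} need 4 worker-slots in total, but the guards available for any of those shifts (Jensen, Quispe, and Johansson) can supply at most 3 among them. So no valid schedule exists.

No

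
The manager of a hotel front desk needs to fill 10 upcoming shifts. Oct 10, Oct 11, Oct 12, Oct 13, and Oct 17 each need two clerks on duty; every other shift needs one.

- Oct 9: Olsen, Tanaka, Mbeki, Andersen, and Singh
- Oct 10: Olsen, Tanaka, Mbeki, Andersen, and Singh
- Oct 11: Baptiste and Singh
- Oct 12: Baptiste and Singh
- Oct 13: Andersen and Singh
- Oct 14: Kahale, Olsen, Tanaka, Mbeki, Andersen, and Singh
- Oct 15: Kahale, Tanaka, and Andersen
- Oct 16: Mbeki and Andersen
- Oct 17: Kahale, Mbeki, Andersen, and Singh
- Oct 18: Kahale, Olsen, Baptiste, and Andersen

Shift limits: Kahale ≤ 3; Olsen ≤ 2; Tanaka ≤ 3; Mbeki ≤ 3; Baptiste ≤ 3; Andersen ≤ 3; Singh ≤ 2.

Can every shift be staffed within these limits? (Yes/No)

No

Total capacity is 19 and 15 slots are needed, so capacity alone doesn't rule it out.
Shifts {Oct 11, Oct 12, Oct 13} need 6 worker-slots in total, but the clerks available for any of those shifts (Baptiste, Andersen, and Singh) can supply at most 5 among them. So no valid schedule exists.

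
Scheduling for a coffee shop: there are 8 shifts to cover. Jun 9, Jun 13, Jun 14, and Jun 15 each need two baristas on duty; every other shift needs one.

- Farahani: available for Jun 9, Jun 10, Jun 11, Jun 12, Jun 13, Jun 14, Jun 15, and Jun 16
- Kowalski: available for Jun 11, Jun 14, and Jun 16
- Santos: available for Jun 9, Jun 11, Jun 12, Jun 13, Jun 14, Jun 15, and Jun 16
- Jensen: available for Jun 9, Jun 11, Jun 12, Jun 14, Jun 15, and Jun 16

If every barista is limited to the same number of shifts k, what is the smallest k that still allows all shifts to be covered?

With 4 baristas and 12 worker-slots to fill, someone must work at least ⌈12/4⌉ = 3 shifts, so k ≥ 3.
k = 3 works: Jun 9→Farahani+Santos, Jun 10→Farahani, Jun 11→Kowalski, Jun 12→Jensen, Jun 13→Farahani+Santos, Jun 14→Kowalski+Jensen, Jun 15→Santos+Jensen, Jun 16→Kowalski.
Loads: Farahani 3, Kowalski 3, Santos 3, Jensen 3 — all ≤ 3.

3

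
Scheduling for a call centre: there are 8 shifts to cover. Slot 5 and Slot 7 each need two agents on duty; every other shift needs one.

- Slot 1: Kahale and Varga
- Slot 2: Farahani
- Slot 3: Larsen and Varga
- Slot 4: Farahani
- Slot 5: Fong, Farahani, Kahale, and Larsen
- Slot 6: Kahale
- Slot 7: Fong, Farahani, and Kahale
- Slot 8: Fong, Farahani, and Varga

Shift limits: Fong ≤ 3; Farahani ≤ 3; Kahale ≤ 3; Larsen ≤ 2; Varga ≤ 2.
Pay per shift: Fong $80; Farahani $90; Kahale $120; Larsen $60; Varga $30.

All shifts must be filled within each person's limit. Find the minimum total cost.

Slot 2 can only be covered by Farahani, so that assignment is forced.
Slot 4 can only be covered by Farahani, so that assignment is forced.
Slot 6 can only be covered by Kahale, so that assignment is forced.
Picking the cheapest available agent for each shift independently would cost $700, but that ignores the shift limits.
An optimal schedule: Slot 1→Varga, Slot 2→Farahani, Slot 3→Larsen, Slot 4→Farahani, Slot 5→Larsen+Fong, Slot 6→Kahale, Slot 7→Fong+Farahani, Slot 8→Varga.
Total: 30 + 90 + 60 + 90 + 60 + 80 + 120 + 80 + 90 + 30 = $730.

$730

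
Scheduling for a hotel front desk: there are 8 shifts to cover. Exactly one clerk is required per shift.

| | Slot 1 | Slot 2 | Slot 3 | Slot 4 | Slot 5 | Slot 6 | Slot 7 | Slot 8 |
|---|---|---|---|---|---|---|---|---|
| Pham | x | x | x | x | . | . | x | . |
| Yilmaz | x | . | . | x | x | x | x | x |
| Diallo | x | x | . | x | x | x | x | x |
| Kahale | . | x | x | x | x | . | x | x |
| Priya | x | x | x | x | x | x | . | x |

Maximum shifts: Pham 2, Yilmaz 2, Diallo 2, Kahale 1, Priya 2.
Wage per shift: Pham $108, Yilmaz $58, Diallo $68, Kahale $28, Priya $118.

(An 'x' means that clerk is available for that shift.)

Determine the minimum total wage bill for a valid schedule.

Picking the cheapest available clerk for each shift independently would cost $284, but that ignores the shift limits.
An optimal schedule: Slot 1→Pham, Slot 2→Diallo, Slot 3→Pham, Slot 4→Priya, Slot 5→Yilmaz, Slot 6→Yilmaz, Slot 7→Diallo, Slot 8→Kahale.
Total: 108 + 68 + 108 + 118 + 58 + 58 + 68 + 28 = $614.

$614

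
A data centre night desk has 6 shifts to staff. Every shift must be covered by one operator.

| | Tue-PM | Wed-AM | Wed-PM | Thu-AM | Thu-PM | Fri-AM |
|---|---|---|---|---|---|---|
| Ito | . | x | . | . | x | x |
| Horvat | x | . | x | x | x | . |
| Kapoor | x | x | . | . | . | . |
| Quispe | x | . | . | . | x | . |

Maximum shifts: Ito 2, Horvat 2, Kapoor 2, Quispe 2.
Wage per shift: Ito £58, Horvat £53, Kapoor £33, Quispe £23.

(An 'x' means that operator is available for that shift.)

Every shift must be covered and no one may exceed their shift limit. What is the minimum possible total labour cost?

Wed-PM can only be covered by Horvat, so that assignment is forced.
Thu-AM can only be covered by Horvat, so that assignment is forced.
Fri-AM can only be covered by Ito, so that assignment is forced.
Picking the cheapest available operator for each shift independently would cost £243, and that bound is achievable.
An optimal schedule: Tue-PM→Quispe, Wed-AM→Kapoor, Wed-PM→Horvat, Thu-AM→Horvat, Thu-PM→Quispe, Fri-AM→Ito.
Total: 23 + 33 + 53 + 53 + 23 + 58 = £243.

£243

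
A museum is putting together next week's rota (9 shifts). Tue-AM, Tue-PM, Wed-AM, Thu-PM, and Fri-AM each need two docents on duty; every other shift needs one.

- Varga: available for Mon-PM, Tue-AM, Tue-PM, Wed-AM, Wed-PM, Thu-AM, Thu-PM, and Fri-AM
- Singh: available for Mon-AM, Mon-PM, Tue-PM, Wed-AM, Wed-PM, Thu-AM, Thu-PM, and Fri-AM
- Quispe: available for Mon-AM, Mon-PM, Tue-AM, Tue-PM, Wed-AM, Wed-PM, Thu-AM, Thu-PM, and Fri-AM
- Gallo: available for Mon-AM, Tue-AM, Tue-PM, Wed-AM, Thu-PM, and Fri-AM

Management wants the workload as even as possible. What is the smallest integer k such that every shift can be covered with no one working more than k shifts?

With 4 docents and 14 worker-slots to fill, someone must work at least ⌈14/4⌉ = 4 shifts, so k ≥ 4.
k = 4 works: Mon-AM→Singh, Mon-PM→Varga, Tue-AM→Varga+Quispe, Tue-PM→Singh+Quispe, Wed-AM→Singh+Quispe, Wed-PM→Varga, Thu-AM→Varga, Thu-PM→Singh+Gallo, Fri-AM→Quispe+Gallo.
Loads: Varga 4, Singh 4, Quispe 4, Gallo 2 — all ≤ 4.

4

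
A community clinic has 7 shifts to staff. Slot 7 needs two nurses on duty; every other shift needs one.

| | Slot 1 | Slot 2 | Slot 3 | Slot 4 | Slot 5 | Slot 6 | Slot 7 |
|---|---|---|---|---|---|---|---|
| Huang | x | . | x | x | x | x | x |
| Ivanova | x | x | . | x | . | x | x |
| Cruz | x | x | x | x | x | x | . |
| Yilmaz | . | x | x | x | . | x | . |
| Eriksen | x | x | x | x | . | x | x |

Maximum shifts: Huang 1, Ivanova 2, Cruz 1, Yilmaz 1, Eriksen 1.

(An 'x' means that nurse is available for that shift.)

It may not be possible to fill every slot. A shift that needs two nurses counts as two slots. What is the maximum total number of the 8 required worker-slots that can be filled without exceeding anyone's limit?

Total capacity across all nurses is 1+2+1+1+1 = 6, and 8 slots are needed, so at most 6 can be filled.
An assignment achieving 6: Slot 1→Ivanova, Slot 2→Cruz, Slot 3→Yilmaz, Slot 5→Huang, Slot 7→Ivanova+Eriksen.
Loads: Huang 1/1, Ivanova 2/2, Cruz 1/1, Yilmaz 1/1, Eriksen 1/1.

6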